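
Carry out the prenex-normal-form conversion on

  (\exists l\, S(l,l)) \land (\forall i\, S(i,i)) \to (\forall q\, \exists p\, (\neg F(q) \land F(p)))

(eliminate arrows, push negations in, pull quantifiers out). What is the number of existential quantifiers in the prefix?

First replace A → B with ¬A ∨ B.
  \neg ((\exists l\, S(l,l)) \land (\forall i\, S(i,i))) \lor (\forall q\, \exists p\, (\neg F(q) \land F(p)))
Push ¬ through the quantifiers and connectives to reach negation normal form:
  (\forall l\, \neg S(l,l)) \lor (\exists i\, \neg S(i,i)) \lor (\forall q\, \exists p\, (\neg F(q) \land F(p)))
All bound variables are already distinct, so no renaming is needed.
Pull the quantifiers to the front (each side's bound variable is not free in the other side):
  \forall l\, \exists i\, \forall q\, \exists p\, (\neg S(l,l) \lor \neg S(i,i) \lor \neg F(q) \land F(p))
The prefix is \forall l \exists i \forall q \exists p: 2 universal, 2 existential.

2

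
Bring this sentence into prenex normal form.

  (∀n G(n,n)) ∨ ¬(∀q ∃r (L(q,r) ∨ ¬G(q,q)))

Push ¬ through the quantifiers and connectives to reach negation normal form:
  (∀n G(n,n)) ∨ (∃q ∀r (¬L(q,r) ∧ G(q,q)))
All bound variables are already distinct, so no renaming is needed.
Pull the quantifiers to the front (each side's bound variable is not free in the other side):
  ∀n ∃q ∀r (G(n,n) ∨ ¬L(q,r) ∧ G(q,q))

∀n ∃q ∀r (G(n,n) ∨ ¬L(q,r) ∧ G(q,q))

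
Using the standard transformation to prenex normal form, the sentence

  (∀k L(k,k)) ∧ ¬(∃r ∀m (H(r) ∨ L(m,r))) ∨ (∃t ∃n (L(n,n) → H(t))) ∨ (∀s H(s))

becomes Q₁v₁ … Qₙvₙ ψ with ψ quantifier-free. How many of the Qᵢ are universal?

Eliminate → and ↔ using ¬ and ∨.
  (∀k L(k,k)) ∧ ¬(∃r ∀m (H(r) ∨ L(m,r))) ∨ (∃t ∃n (¬L(n,n) ∨ H(t))) ∨ (∀s H(s))
Push ¬ through the quantifiers and connectives to reach negation normal form:
  (∀k L(k,k)) ∧ (∀r ∃m (¬H(r) ∧ ¬L(m,r))) ∨ (∃t ∃n (¬L(n,n) ∨ H(t))) ∨ (∀s H(s))
All bound variables are already distinct, so no renaming is needed.
Pull the quantifiers to the front (each side's bound variable is not free in the other side):
  ∀k ∀r ∃m ∃t ∃n ∀s (L(k,k) ∧ ¬H(r) ∧ ¬L(m,r) ∨ ¬L(n,n) ∨ H(t) ∨ H(s))
The prefix is ∀k ∀r ∃m ∃t ∃n ∀s: 3 universal, 3 existential.

3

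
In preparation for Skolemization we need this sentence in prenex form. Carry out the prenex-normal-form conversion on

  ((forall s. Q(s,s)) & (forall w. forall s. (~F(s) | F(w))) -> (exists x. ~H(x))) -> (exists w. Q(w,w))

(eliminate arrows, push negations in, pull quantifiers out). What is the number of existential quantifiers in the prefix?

Rewrite implications/biconditionals: A → B as ¬A ∨ B.
  ~(~((forall s. Q(s,s)) & (forall w. forall s. (~F(s) | F(w)))) | (exists x. ~H(x))) | (exists w. Q(w,w))
Drive negations inward (¬∀x A ≡ ∃x ¬A, ¬∃x A ≡ ∀x ¬A, De Morgan for ∧/∨):
  (forall s. Q(s,s)) & (forall w. forall s. (~F(s) | F(w))) & (forall x. H(x)) | (exists w. Q(w,w))
Standardize variables apart so no two quantifiers bind the same name: s↦x1, w↦a.
  (forall s. Q(s,s)) & (forall w. forall x1. (~F(x1) | F(w))) & (forall x. H(x)) | (exists a. Q(a,a))
Finally move all quantifiers to the prefix:
  forall s. forall w. forall x1. forall x. exists a. (Q(s,s) & (~F(x1) | F(w)) & H(x) | Q(a,a))
The prefix is forall s forall w forall x1 forall x exists a: 4 universal, 1 existential.

1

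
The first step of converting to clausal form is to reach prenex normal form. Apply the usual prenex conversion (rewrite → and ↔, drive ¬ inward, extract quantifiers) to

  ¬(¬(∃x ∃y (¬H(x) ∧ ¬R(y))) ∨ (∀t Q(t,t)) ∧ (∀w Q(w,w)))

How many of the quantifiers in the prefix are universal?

Move each ¬ inward, flipping quantifiers it crosses:
  (∃x ∃y (¬H(x) ∧ ¬R(y))) ∧ ((∃t ¬Q(t,t)) ∨ (∃w ¬Q(w,w)))
Extract every quantifier outward, since the variables are now distinct and don't occur free across branches:
  ∃x ∃y ∃t ∃w (¬H(x) ∧ ¬R(y) ∧ (¬Q(t,t) ∨ ¬Q(w,w)))
The prefix is ∃x ∃y ∃t ∃w: 0 universal, 4 existential.

0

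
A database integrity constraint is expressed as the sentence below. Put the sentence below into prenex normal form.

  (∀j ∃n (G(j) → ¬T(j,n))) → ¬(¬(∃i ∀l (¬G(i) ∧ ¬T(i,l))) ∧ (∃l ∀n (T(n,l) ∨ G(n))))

First replace A → B with ¬A ∨ B.
  ¬(∀j ∃n (¬G(j) ∨ ¬T(j,n))) ∨ ¬(¬(∃i ∀l (¬G(i) ∧ ¬T(i,l))) ∧ (∃l ∀n (T(n,l) ∨ G(n))))
Push ¬ through the quantifiers and connectives to reach negation normal form:
  (∃j ∀n (G(j) ∧ T(j,n))) ∨ (∃i ∀l (¬G(i) ∧ ¬T(i,l))) ∨ (∀l ∃n (¬T(n,l) ∧ ¬G(n)))
Give each quantifier a distinct variable: l↦y1, n↦x.
  (∃j ∀n (G(j) ∧ T(j,n))) ∨ (∃i ∀l (¬G(i) ∧ ¬T(i,l))) ∨ (∀y1 ∃x (¬T(x,y1) ∧ ¬G(x)))
Pull the quantifiers to the front (each side's bound variable is not free in the other side):
  ∃j ∀n ∃i ∀l ∀y1 ∃x (G(j) ∧ T(j,n) ∨ ¬G(i) ∧ ¬T(i,l) ∨ ¬T(x,y1) ∧ ¬G(x))

∃j ∀n ∃i ∀l ∀y1 ∃x (G(j) ∧ T(j,n) ∨ ¬G(i) ∧ ¬T(i,l) ∨ ¬T(x,y1) ∧ ¬G(x))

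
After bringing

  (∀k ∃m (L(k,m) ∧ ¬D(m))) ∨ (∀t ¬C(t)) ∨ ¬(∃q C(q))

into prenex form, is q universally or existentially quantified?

Move each ¬ inward, flipping quantifiers it crosses:
  (∀k ∃m (L(k,m) ∧ ¬D(m))) ∨ (∀t ¬C(t)) ∨ (∀q ¬C(q))
All bound variables are already distinct, so no renaming is needed.
Finally move all quantifiers to the prefix:
  ∀k ∃m ∀t ∀q (L(k,m) ∧ ¬D(m) ∨ ¬C(t) ∨ ¬C(q))
The quantifier ∃q sits under an odd number of negations, so it flips to ∀q.

universal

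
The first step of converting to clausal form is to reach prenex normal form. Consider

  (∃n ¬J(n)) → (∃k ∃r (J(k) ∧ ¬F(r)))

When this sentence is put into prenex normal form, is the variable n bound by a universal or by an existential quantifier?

universal

First replace A → B with ¬A ∨ B.
  ¬(∃n ¬J(n)) ∨ (∃k ∃r (J(k) ∧ ¬F(r)))
Move each ¬ inward, flipping quantifiers it crosses:
  (∀n J(n)) ∨ (∃k ∃r (J(k) ∧ ¬F(r)))
All bound variables are already distinct, so no renaming is needed.
Pull the quantifiers to the front (each side's bound variable is not free in the other side):
  ∀n ∃k ∃r (J(n) ∨ J(k) ∧ ¬F(r))
The quantifier ∃n sits under an odd number of negations (counting the antecedent side of each →), so it flips to ∀n.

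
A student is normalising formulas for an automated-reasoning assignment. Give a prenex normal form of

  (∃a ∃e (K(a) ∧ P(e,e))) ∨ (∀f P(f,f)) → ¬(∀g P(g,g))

∀a ∀e ∃f ∃g ((¬K(a) ∨ ¬P(e,e)) ∧ ¬P(f,f) ∨ ¬P(g,g))

Rewrite implications/biconditionals: A → B as ¬A ∨ B.
  ¬((∃a ∃e (K(a) ∧ P(e,e))) ∨ (∀f P(f,f))) ∨ ¬(∀g P(g,g))
Push ¬ through the quantifiers and connectives to reach negation normal form:
  (∀a ∀e (¬K(a) ∨ ¬P(e,e))) ∧ (∃f ¬P(f,f)) ∨ (∃g ¬P(g,g))
All bound variables are already distinct, so no renaming is needed.
Finally move all quantifiers to the prefix:
  ∀a ∀e ∃f ∃g ((¬K(a) ∨ ¬P(e,e)) ∧ ¬P(f,f) ∨ ¬P(g,g))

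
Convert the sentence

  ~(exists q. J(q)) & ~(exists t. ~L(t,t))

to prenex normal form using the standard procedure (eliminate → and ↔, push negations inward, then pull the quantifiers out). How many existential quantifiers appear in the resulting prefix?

Push ¬ through the quantifiers and connectives to reach negation normal form:
  (forall q. ~J(q)) & (forall t. L(t,t))
Pull the quantifiers to the front (each side's bound variable is not free in the other side):
  forall q. forall t. (~J(q) & L(t,t))
The prefix is forall q forall t: 2 universal, 0 existential.

0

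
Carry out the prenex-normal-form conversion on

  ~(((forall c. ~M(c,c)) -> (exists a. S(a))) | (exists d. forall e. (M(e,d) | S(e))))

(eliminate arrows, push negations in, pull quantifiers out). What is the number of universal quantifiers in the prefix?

3

Eliminate → and ↔ using ¬ and ∨.
  ~(~(forall c. ~M(c,c)) | (exists a. S(a)) | (exists d. forall e. (M(e,d) | S(e))))
Push ¬ through the quantifiers and connectives to reach negation normal form:
  (forall c. ~M(c,c)) & (forall a. ~S(a)) & (forall d. exists e. (~M(e,d) & ~S(e)))
Pull the quantifiers to the front (each side's bound variable is not free in the other side):
  forall c. forall a. forall d. exists e. (~M(c,c) & ~S(a) & ~M(e,d) & ~S(e))
The prefix is forall c forall a forall d exists e: 3 universal, 1 existential.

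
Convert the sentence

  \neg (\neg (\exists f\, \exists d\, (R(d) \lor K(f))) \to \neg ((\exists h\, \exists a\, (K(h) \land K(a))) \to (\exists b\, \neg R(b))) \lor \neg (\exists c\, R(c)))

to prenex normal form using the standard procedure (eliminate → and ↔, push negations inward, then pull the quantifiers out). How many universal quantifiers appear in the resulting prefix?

4

Eliminate → and ↔ using ¬ and ∨.
  \neg (\neg \neg (\exists f\, \exists d\, (R(d) \lor K(f))) \lor \neg (\neg (\exists h\, \exists a\, (K(h) \land K(a))) \lor (\exists b\, \neg R(b))) \lor \neg (\exists c\, R(c)))
Move each ¬ inward, flipping quantifiers it crosses:
  (\forall f\, \forall d\, (\neg R(d) \land \neg K(f))) \land ((\forall h\, \forall a\, (\neg K(h) \lor \neg K(a))) \lor (\exists b\, \neg R(b))) \land (\exists c\, R(c))
All bound variables are already distinct, so no renaming is needed.
Extract every quantifier outward, since the variables are now distinct and don't occur free across branches:
  \forall f\, \forall d\, \forall h\, \forall a\, \exists b\, \exists c\, (\neg R(d) \land \neg K(f) \land (\neg K(h) \lor \neg K(a) \lor \neg R(b)) \land R(c))
The prefix is \forall f \forall d \forall h \forall a \exists b \exists c: 4 universal, 2 existential.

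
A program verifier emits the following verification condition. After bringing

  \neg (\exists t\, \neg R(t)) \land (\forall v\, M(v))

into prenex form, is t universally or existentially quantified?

universal

Drive negations inward (¬∀x A ≡ ∃x ¬A, ¬∃x A ≡ ∀x ¬A, De Morgan for ∧/∨):
  (\forall t\, R(t)) \land (\forall v\, M(v))
All bound variables are already distinct, so no renaming is needed.
Pull the quantifiers to the front (each side's bound variable is not free in the other side):
  \forall t\, \forall v\, (R(t) \land M(v))
The quantifier \exists t sits under an odd number of negations, so it flips to \forall t.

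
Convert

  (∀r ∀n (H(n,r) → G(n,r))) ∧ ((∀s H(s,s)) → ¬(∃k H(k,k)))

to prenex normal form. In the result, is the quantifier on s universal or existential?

existential

Eliminate → and ↔ using ¬ and ∨.
  (∀r ∀n (¬H(n,r) ∨ G(n,r))) ∧ (¬(∀s H(s,s)) ∨ ¬(∃k H(k,k)))
Move each ¬ inward, flipping quantifiers it crosses:
  (∀r ∀n (¬H(n,r) ∨ G(n,r))) ∧ ((∃s ¬H(s,s)) ∨ (∀k ¬H(k,k)))
All bound variables are already distinct, so no renaming is needed.
Finally move all quantifiers to the prefix:
  ∀r ∀n ∃s ∀k ((¬H(n,r) ∨ G(n,r)) ∧ (¬H(s,s) ∨ ¬H(k,k)))
The quantifier ∀s sits under an odd number of negations (counting the antecedent side of each →), so it flips to ∃s.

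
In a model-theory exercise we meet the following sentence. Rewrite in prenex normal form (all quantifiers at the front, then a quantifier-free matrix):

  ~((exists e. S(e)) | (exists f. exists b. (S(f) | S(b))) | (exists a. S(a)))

Move each ¬ inward, flipping quantifiers it crosses:
  (forall e. ~S(e)) & (forall f. forall b. (~S(f) & ~S(b))) & (forall a. ~S(a))
Extract every quantifier outward, since the variables are now distinct and don't occur free across branches:
  forall e. forall f. forall b. forall a. (~S(e) & ~S(f) & ~S(b) & ~S(a))

forall e. forall f. forall b. forall a. (~S(e) & ~S(f) & ~S(b) & ~S(a))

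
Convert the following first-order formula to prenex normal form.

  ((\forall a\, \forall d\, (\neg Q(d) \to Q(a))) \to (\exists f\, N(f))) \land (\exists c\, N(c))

\exists a\, \exists d\, \exists f\, \exists c\, ((\neg Q(d) \land \neg Q(a) \lor N(f)) \land N(c))

Rewrite implications/biconditionals: A → B as ¬A ∨ B.
  (\neg (\forall a\, \forall d\, (\neg \neg Q(d) \lor Q(a))) \lor (\exists f\, N(f))) \land (\exists c\, N(c))
Move each ¬ inward, flipping quantifiers it crosses:
  ((\exists a\, \exists d\, (\neg Q(d) \land \neg Q(a))) \lor (\exists f\, N(f))) \land (\exists c\, N(c))
All bound variables are already distinct, so no renaming is needed.
Pull the quantifiers to the front (each side's bound variable is not free in the other side):
  \exists a\, \exists d\, \exists f\, \exists c\, ((\neg Q(d) \land \neg Q(a) \lor N(f)) \land N(c))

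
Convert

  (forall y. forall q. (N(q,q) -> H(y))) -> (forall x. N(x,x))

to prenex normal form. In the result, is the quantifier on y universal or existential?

existential

First replace A → B with ¬A ∨ B.
  ~(forall y. forall q. (~N(q,q) | H(y))) | (forall x. N(x,x))
Move each ¬ inward, flipping quantifiers it crosses:
  (exists y. exists q. (N(q,q) & ~H(y))) | (forall x. N(x,x))
All bound variables are already distinct, so no renaming is needed.
Pull the quantifiers to the front (each side's bound variable is not free in the other side):
  exists y. exists q. forall x. (N(q,q) & ~H(y) | N(x,x))
The quantifier forall y sits under an odd number of negations (counting the antecedent side of each →), so it flips to exists y.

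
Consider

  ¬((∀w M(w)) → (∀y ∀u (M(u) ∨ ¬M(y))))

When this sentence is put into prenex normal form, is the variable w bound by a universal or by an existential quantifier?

First replace A → B with ¬A ∨ B.
  ¬(¬(∀w M(w)) ∨ (∀y ∀u (M(u) ∨ ¬M(y))))
Move each ¬ inward, flipping quantifiers it crosses:
  (∀w M(w)) ∧ (∃y ∃u (¬M(u) ∧ M(y)))
All bound variables are already distinct, so no renaming is needed.
Finally move all quantifiers to the prefix:
  ∀w ∃y ∃u (M(w) ∧ ¬M(u) ∧ M(y))
The quantifier ∀w sits under an even number of negations (counting the antecedent side of each →), so it remains universal.

universal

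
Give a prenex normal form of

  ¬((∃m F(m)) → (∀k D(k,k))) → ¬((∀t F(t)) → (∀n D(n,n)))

∀m ∀k ∀t ∃n (¬F(m) ∨ D(k,k) ∨ F(t) ∧ ¬D(n,n))

Rewrite implications/biconditionals: A → B as ¬A ∨ B.
  ¬¬(¬(∃m F(m)) ∨ (∀k D(k,k))) ∨ ¬(¬(∀t F(t)) ∨ (∀n D(n,n)))
Push ¬ through the quantifiers and connectives to reach negation normal form:
  (∀m ¬F(m)) ∨ (∀k D(k,k)) ∨ (∀t F(t)) ∧ (∃n ¬D(n,n))
All bound variables are already distinct, so no renaming is needed.
Finally move all quantifiers to the prefix:
  ∀m ∀k ∀t ∃n (¬F(m) ∨ D(k,k) ∨ F(t) ∧ ¬D(n,n))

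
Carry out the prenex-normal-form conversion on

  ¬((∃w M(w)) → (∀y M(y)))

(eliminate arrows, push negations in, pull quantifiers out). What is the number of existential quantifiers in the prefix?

First replace A → B with ¬A ∨ B.
  ¬(¬(∃w M(w)) ∨ (∀y M(y)))
Move each ¬ inward, flipping quantifiers it crosses:
  (∃w M(w)) ∧ (∃y ¬M(y))
All bound variables are already distinct, so no renaming is needed.
Finally move all quantifiers to the prefix:
  ∃w ∃y (M(w) ∧ ¬M(y))
The prefix is ∃w ∃y: 0 universal, 2 existential.

2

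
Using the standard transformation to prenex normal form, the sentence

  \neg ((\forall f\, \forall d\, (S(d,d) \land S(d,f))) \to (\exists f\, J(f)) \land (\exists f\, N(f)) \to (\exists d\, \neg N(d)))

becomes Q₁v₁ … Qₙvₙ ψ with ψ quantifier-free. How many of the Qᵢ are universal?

3

First replace A → B with ¬A ∨ B.
  \neg (\neg (\forall f\, \forall d\, (S(d,d) \land S(d,f))) \lor \neg ((\exists f\, J(f)) \land (\exists f\, N(f))) \lor (\exists d\, \neg N(d)))
Move each ¬ inward, flipping quantifiers it crosses:
  (\forall f\, \forall d\, (S(d,d) \land S(d,f))) \land (\exists f\, J(f)) \land (\exists f\, N(f)) \land (\forall d\, N(d))
Rename bound variables to avoid capture: f↦y1, f↦z1, d↦w1.
  (\forall f\, \forall d\, (S(d,d) \land S(d,f))) \land (\exists y1\, J(y1)) \land (\exists z1\, N(z1)) \land (\forall w1\, N(w1))
Pull the quantifiers to the front (each side's bound variable is not free in the other side):
  \forall f\, \forall d\, \exists y1\, \exists z1\, \forall w1\, (S(d,d) \land S(d,f) \land J(y1) \land N(z1) \land N(w1))
The prefix is \forall f \forall d \exists y1 \exists z1 \forall w1: 3 universal, 2 existential.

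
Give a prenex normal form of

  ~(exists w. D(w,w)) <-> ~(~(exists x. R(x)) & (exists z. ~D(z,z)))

exists w. exists x. forall z. forall z1. exists x1. forall a. ((D(w,w) | R(x) | D(z,z)) & (~R(z1) & ~D(x1,x1) | ~D(a,a)))

Rewrite implications/biconditionals: A → B as ¬A ∨ B; A ↔ B as (¬A ∨ B) ∧ (¬B ∨ A).
  (~~(exists w. D(w,w)) | ~(~(exists x. R(x)) & (exists z. ~D(z,z)))) & (~~(~(exists x. R(x)) & (exists z. ~D(z,z))) | ~(exists w. D(w,w)))
Move each ¬ inward, flipping quantifiers it crosses:
  ((exists w. D(w,w)) | (exists x. R(x)) | (forall z. D(z,z))) & ((forall x. ~R(x)) & (exists z. ~D(z,z)) | (forall w. ~D(w,w)))
Rename bound variables to avoid capture: x↦z1, z↦x1, w↦a.
  ((exists w. D(w,w)) | (exists x. R(x)) | (forall z. D(z,z))) & ((forall z1. ~R(z1)) & (exists x1. ~D(x1,x1)) | (forall a. ~D(a,a)))
Extract every quantifier outward, since the variables are now distinct and don't occur free across branches:
  exists w. exists x. forall z. forall z1. exists x1. forall a. ((D(w,w) | R(x) | D(z,z)) & (~R(z1) & ~D(x1,x1) | ~D(a,a)))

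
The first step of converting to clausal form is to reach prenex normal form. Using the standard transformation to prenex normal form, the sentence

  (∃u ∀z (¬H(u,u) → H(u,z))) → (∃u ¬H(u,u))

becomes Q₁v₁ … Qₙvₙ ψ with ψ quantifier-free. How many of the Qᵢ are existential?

2

First replace A → B with ¬A ∨ B.
  ¬(∃u ∀z (¬¬H(u,u) ∨ H(u,z))) ∨ (∃u ¬H(u,u))
Push ¬ through the quantifiers and connectives to reach negation normal form:
  (∀u ∃z (¬H(u,u) ∧ ¬H(u,z))) ∨ (∃u ¬H(u,u))
Standardize variables apart so no two quantifiers bind the same name: u↦a.
  (∀u ∃z (¬H(u,u) ∧ ¬H(u,z))) ∨ (∃a ¬H(a,a))
Extract every quantifier outward, since the variables are now distinct and don't occur free across branches:
  ∀u ∃z ∃a (¬H(u,u) ∧ ¬H(u,z) ∨ ¬H(a,a))
The prefix is ∀u ∃z ∃a: 1 universal, 2 existential.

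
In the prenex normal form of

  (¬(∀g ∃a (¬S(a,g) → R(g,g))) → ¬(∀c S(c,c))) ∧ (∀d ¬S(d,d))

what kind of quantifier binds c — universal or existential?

Eliminate → and ↔ using ¬ and ∨.
  (¬¬(∀g ∃a (¬¬S(a,g) ∨ R(g,g))) ∨ ¬(∀c S(c,c))) ∧ (∀d ¬S(d,d))
Push ¬ through the quantifiers and connectives to reach negation normal form:
  ((∀g ∃a (S(a,g) ∨ R(g,g))) ∨ (∃c ¬S(c,c))) ∧ (∀d ¬S(d,d))
All bound variables are already distinct, so no renaming is needed.
Extract every quantifier outward, since the variables are now distinct and don't occur free across branches:
  ∀g ∃a ∃c ∀d ((S(a,g) ∨ R(g,g) ∨ ¬S(c,c)) ∧ ¬S(d,d))
The quantifier ∀c sits under an odd number of negations (counting the antecedent side of each →), so it flips to ∃c.

existential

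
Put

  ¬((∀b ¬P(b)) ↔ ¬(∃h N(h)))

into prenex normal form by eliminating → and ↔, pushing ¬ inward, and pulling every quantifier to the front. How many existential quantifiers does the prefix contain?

Eliminate → and ↔ using ¬ and ∨; A ↔ B as (¬A ∨ B) ∧ (¬B ∨ A).
  ¬((¬(∀b ¬P(b)) ∨ ¬(∃h N(h))) ∧ (¬¬(∃h N(h)) ∨ (∀b ¬P(b))))
Drive negations inward (¬∀x A ≡ ∃x ¬A, ¬∃x A ≡ ∀x ¬A, De Morgan for ∧/∨):
  (∀b ¬P(b)) ∧ (∃h N(h)) ∨ (∀h ¬N(h)) ∧ (∃b P(b))
Give each quantifier a distinct variable: h↦u, b↦x.
  (∀b ¬P(b)) ∧ (∃h N(h)) ∨ (∀u ¬N(u)) ∧ (∃x P(x))
Extract every quantifier outward, since the variables are now distinct and don't occur free across branches:
  ∀b ∃h ∀u ∃x (¬P(b) ∧ N(h) ∨ ¬N(u) ∧ P(x))
The prefix is ∀b ∃h ∀u ∃x: 2 universal, 2 existential.

2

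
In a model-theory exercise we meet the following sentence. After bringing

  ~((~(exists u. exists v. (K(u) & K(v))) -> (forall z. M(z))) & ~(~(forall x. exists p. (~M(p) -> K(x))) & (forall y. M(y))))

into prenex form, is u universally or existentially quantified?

universal

First replace A → B with ¬A ∨ B.
  ~((~~(exists u. exists v. (K(u) & K(v))) | (forall z. M(z))) & ~(~(forall x. exists p. (~~M(p) | K(x))) & (forall y. M(y))))
Move each ¬ inward, flipping quantifiers it crosses:
  (forall u. forall v. (~K(u) | ~K(v))) & (exists z. ~M(z)) | (exists x. forall p. (~M(p) & ~K(x))) & (forall y. M(y))
All bound variables are already distinct, so no renaming is needed.
Extract every quantifier outward, since the variables are now distinct and don't occur free across branches:
  forall u. forall v. exists z. exists x. forall p. forall y. ((~K(u) | ~K(v)) & ~M(z) | ~M(p) & ~K(x) & M(y))
The quantifier exists u sits under an odd number of negations (counting the antecedent side of each →), so it flips to forall u.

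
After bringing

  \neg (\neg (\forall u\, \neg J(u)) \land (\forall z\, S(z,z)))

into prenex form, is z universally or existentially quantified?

Push ¬ through the quantifiers and connectives to reach negation normal form:
  (\forall u\, \neg J(u)) \lor (\exists z\, \neg S(z,z))
All bound variables are already distinct, so no renaming is needed.
Extract every quantifier outward, since the variables are now distinct and don't occur free across branches:
  \forall u\, \exists z\, (\neg J(u) \lor \neg S(z,z))
The quantifier \forall z sits under an odd number of negations, so it flips to \exists z.

existential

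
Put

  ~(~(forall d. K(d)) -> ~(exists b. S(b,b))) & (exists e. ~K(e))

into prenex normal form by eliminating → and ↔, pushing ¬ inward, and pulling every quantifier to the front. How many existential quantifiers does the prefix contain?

3

Eliminate → and ↔ using ¬ and ∨.
  ~(~~(forall d. K(d)) | ~(exists b. S(b,b))) & (exists e. ~K(e))
Drive negations inward (¬∀x A ≡ ∃x ¬A, ¬∃x A ≡ ∀x ¬A, De Morgan for ∧/∨):
  (exists d. ~K(d)) & (exists b. S(b,b)) & (exists e. ~K(e))
All bound variables are already distinct, so no renaming is needed.
Finally move all quantifiers to the prefix:
  exists d. exists b. exists e. (~K(d) & S(b,b) & ~K(e))
The prefix is exists d exists b exists e: 0 universal, 3 existential.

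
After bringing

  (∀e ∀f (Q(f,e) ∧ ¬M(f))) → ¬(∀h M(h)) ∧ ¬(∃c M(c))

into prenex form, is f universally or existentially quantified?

existential

Eliminate → and ↔ using ¬ and ∨.
  ¬(∀e ∀f (Q(f,e) ∧ ¬M(f))) ∨ ¬(∀h M(h)) ∧ ¬(∃c M(c))
Push ¬ through the quantifiers and connectives to reach negation normal form:
  (∃e ∃f (¬Q(f,e) ∨ M(f))) ∨ (∃h ¬M(h)) ∧ (∀c ¬M(c))
Finally move all quantifiers to the prefix:
  ∃e ∃f ∃h ∀c (¬Q(f,e) ∨ M(f) ∨ ¬M(h) ∧ ¬M(c))
The quantifier ∀f sits under an odd number of negations (counting the antecedent side of each →), so it flips to ∃f.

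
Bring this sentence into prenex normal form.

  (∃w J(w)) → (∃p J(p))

Eliminate → and ↔ using ¬ and ∨.
  ¬(∃w J(w)) ∨ (∃p J(p))
Drive negations inward (¬∀x A ≡ ∃x ¬A, ¬∃x A ≡ ∀x ¬A, De Morgan for ∧/∨):
  (∀w ¬J(w)) ∨ (∃p J(p))
All bound variables are already distinct, so no renaming is needed.
Pull the quantifiers to the front (each side's bound variable is not free in the other side):
  ∀w ∃p (¬J(w) ∨ J(p))

∀w ∃p (¬J(w) ∨ J(p))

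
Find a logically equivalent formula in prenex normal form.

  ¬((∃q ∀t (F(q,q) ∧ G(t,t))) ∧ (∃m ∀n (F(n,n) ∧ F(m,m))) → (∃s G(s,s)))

∃q ∀t ∃m ∀n ∀s (F(q,q) ∧ G(t,t) ∧ F(n,n) ∧ F(m,m) ∧ ¬G(s,s))

Eliminate → and ↔ using ¬ and ∨.
  ¬(¬((∃q ∀t (F(q,q) ∧ G(t,t))) ∧ (∃m ∀n (F(n,n) ∧ F(m,m)))) ∨ (∃s G(s,s)))
Move each ¬ inward, flipping quantifiers it crosses:
  (∃q ∀t (F(q,q) ∧ G(t,t))) ∧ (∃m ∀n (F(n,n) ∧ F(m,m))) ∧ (∀s ¬G(s,s))
All bound variables are already distinct, so no renaming is needed.
Pull the quantifiers to the front (each side's bound variable is not free in the other side):
  ∃q ∀t ∃m ∀n ∀s (F(q,q) ∧ G(t,t) ∧ F(n,n) ∧ F(m,m) ∧ ¬G(s,s))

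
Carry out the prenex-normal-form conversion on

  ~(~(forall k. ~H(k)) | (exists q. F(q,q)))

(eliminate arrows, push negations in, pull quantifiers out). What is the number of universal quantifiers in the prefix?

2

Move each ¬ inward, flipping quantifiers it crosses:
  (forall k. ~H(k)) & (forall q. ~F(q,q))
Extract every quantifier outward, since the variables are now distinct and don't occur free across branches:
  forall k. forall q. (~H(k) & ~F(q,q))
The prefix is forall k forall q: 2 universal, 0 existential.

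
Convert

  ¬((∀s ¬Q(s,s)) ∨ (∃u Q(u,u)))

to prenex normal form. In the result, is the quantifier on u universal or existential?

Push ¬ through the quantifiers and connectives to reach negation normal form:
  (∃s Q(s,s)) ∧ (∀u ¬Q(u,u))
Finally move all quantifiers to the prefix:
  ∃s ∀u (Q(s,s) ∧ ¬Q(u,u))
The quantifier ∃u sits under an odd number of negations, so it flips to ∀u.

universal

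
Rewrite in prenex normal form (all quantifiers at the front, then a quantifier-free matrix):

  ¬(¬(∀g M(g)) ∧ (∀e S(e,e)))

∀g ∃e (M(g) ∨ ¬S(e,e))

Drive negations inward (¬∀x A ≡ ∃x ¬A, ¬∃x A ≡ ∀x ¬A, De Morgan for ∧/∨):
  (∀g M(g)) ∨ (∃e ¬S(e,e))
Pull the quantifiers to the front (each side's bound variable is not free in the other side):
  ∀g ∃e (M(g) ∨ ¬S(e,e))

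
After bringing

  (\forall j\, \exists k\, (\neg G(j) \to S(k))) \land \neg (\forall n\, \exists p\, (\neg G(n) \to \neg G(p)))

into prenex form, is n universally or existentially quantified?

existential

Rewrite implications/biconditionals: A → B as ¬A ∨ B.
  (\forall j\, \exists k\, (\neg \neg G(j) \lor S(k))) \land \neg (\forall n\, \exists p\, (\neg \neg G(n) \lor \neg G(p)))
Push ¬ through the quantifiers and connectives to reach negation normal form:
  (\forall j\, \exists k\, (G(j) \lor S(k))) \land (\exists n\, \forall p\, (\neg G(n) \land G(p)))
All bound variables are already distinct, so no renaming is needed.
Finally move all quantifiers to the prefix:
  \forall j\, \exists k\, \exists n\, \forall p\, ((G(j) \lor S(k)) \land \neg G(n) \land G(p))
The quantifier \forall n sits under an odd number of negations (counting the antecedent side of each →), so it flips to \exists n.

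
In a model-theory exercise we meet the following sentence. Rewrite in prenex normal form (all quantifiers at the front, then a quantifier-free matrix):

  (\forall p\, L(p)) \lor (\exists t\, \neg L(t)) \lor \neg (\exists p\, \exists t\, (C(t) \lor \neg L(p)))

Drive negations inward (¬∀x A ≡ ∃x ¬A, ¬∃x A ≡ ∀x ¬A, De Morgan for ∧/∨):
  (\forall p\, L(p)) \lor (\exists t\, \neg L(t)) \lor (\forall p\, \forall t\, (\neg C(t) \land L(p)))
Rename bound variables to avoid capture: p↦w, t↦u.
  (\forall p\, L(p)) \lor (\exists t\, \neg L(t)) \lor (\forall w\, \forall u\, (\neg C(u) \land L(w)))
Pull the quantifiers to the front (each side's bound variable is not free in the other side):
  \forall p\, \exists t\, \forall w\, \forall u\, (L(p) \lor \neg L(t) \lor \neg C(u) \land L(w))

\forall p\, \exists t\, \forall w\, \forall u\, (L(p) \lor \neg L(t) \lor \neg C(u) \land L(w))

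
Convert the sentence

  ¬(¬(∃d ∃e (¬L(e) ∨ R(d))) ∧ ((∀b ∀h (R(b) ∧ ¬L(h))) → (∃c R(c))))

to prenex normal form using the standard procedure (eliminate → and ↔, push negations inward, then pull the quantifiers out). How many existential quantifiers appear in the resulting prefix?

Eliminate → and ↔ using ¬ and ∨.
  ¬(¬(∃d ∃e (¬L(e) ∨ R(d))) ∧ (¬(∀b ∀h (R(b) ∧ ¬L(h))) ∨ (∃c R(c))))
Move each ¬ inward, flipping quantifiers it crosses:
  (∃d ∃e (¬L(e) ∨ R(d))) ∨ (∀b ∀h (R(b) ∧ ¬L(h))) ∧ (∀c ¬R(c))
All bound variables are already distinct, so no renaming is needed.
Extract every quantifier outward, since the variables are now distinct and don't occur free across branches:
  ∃d ∃e ∀b ∀h ∀c (¬L(e) ∨ R(d) ∨ R(b) ∧ ¬L(h) ∧ ¬R(c))
The prefix is ∃d ∃e ∀b ∀h ∀c: 3 universal, 2 existential.

2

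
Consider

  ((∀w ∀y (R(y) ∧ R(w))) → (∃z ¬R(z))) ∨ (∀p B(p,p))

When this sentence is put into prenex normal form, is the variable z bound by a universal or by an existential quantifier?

Eliminate → and ↔ using ¬ and ∨.
  ¬(∀w ∀y (R(y) ∧ R(w))) ∨ (∃z ¬R(z)) ∨ (∀p B(p,p))
Push ¬ through the quantifiers and connectives to reach negation normal form:
  (∃w ∃y (¬R(y) ∨ ¬R(w))) ∨ (∃z ¬R(z)) ∨ (∀p B(p,p))
All bound variables are already distinct, so no renaming is needed.
Pull the quantifiers to the front (each side's bound variable is not free in the other side):
  ∃w ∃y ∃z ∀p (¬R(y) ∨ ¬R(w) ∨ ¬R(z) ∨ B(p,p))
The quantifier ∃z sits under an even number of negations (counting the antecedent side of each →), so it remains existential.

existential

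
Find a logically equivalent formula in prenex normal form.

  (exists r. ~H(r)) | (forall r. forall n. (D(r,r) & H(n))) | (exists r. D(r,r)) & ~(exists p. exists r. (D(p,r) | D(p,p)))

exists r. forall q. forall n. exists t. forall p. forall c. (~H(r) | D(q,q) & H(n) | D(t,t) & ~D(p,c) & ~D(p,p))

Move each ¬ inward, flipping quantifiers it crosses:
  (exists r. ~H(r)) | (forall r. forall n. (D(r,r) & H(n))) | (exists r. D(r,r)) & (forall p. forall r. (~D(p,r) & ~D(p,p)))
Standardize variables apart so no two quantifiers bind the same name: r↦q, r↦t, r↦c.
  (exists r. ~H(r)) | (forall q. forall n. (D(q,q) & H(n))) | (exists t. D(t,t)) & (forall p. forall c. (~D(p,c) & ~D(p,p)))
Pull the quantifiers to the front (each side's bound variable is not free in the other side):
  exists r. forall q. forall n. exists t. forall p. forall c. (~H(r) | D(q,q) & H(n) | D(t,t) & ~D(p,c) & ~D(p,p))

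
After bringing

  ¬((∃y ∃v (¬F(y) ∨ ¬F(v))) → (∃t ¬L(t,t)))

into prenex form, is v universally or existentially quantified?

Rewrite implications/biconditionals: A → B as ¬A ∨ B.
  ¬(¬(∃y ∃v (¬F(y) ∨ ¬F(v))) ∨ (∃t ¬L(t,t)))
Move each ¬ inward, flipping quantifiers it crosses:
  (∃y ∃v (¬F(y) ∨ ¬F(v))) ∧ (∀t L(t,t))
All bound variables are already distinct, so no renaming is needed.
Pull the quantifiers to the front (each side's bound variable is not free in the other side):
  ∃y ∃v ∀t ((¬F(y) ∨ ¬F(v)) ∧ L(t,t))
The quantifier ∃v sits under an even number of negations (counting the antecedent side of each →), so it remains existential.

existential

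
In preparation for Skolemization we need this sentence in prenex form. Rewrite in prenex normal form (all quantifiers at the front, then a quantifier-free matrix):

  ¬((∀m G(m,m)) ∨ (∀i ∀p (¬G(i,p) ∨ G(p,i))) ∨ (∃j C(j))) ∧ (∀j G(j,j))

∃m ∃i ∃p ∀j ∀w1 (¬G(m,m) ∧ G(i,p) ∧ ¬G(p,i) ∧ ¬C(j) ∧ G(w1,w1))

Drive negations inward (¬∀x A ≡ ∃x ¬A, ¬∃x A ≡ ∀x ¬A, De Morgan for ∧/∨):
  (∃m ¬G(m,m)) ∧ (∃i ∃p (G(i,p) ∧ ¬G(p,i))) ∧ (∀j ¬C(j)) ∧ (∀j G(j,j))
Standardize variables apart so no two quantifiers bind the same name: j↦w1.
  (∃m ¬G(m,m)) ∧ (∃i ∃p (G(i,p) ∧ ¬G(p,i))) ∧ (∀j ¬C(j)) ∧ (∀w1 G(w1,w1))
Finally move all quantifiers to the prefix:
  ∃m ∃i ∃p ∀j ∀w1 (¬G(m,m) ∧ G(i,p) ∧ ¬G(p,i) ∧ ¬C(j) ∧ G(w1,w1))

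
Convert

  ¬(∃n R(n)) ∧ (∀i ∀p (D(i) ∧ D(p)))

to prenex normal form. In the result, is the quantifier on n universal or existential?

universal

Push ¬ through the quantifiers and connectives to reach negation normal form:
  (∀n ¬R(n)) ∧ (∀i ∀p (D(i) ∧ D(p)))
All bound variables are already distinct, so no renaming is needed.
Pull the quantifiers to the front (each side's bound variable is not free in the other side):
  ∀n ∀i ∀p (¬R(n) ∧ D(i) ∧ D(p))
The quantifier ∃n sits under an odd number of negations, so it flips to ∀n.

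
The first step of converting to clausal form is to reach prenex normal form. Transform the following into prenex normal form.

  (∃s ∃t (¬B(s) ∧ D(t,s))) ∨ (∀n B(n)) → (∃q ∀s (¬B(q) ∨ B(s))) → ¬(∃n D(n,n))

First replace A → B with ¬A ∨ B.
  ¬((∃s ∃t (¬B(s) ∧ D(t,s))) ∨ (∀n B(n))) ∨ ¬(∃q ∀s (¬B(q) ∨ B(s))) ∨ ¬(∃n D(n,n))
Drive negations inward (¬∀x A ≡ ∃x ¬A, ¬∃x A ≡ ∀x ¬A, De Morgan for ∧/∨):
  (∀s ∀t (B(s) ∨ ¬D(t,s))) ∧ (∃n ¬B(n)) ∨ (∀q ∃s (B(q) ∧ ¬B(s))) ∨ (∀n ¬D(n,n))
Rename bound variables to avoid capture: s↦c, n↦u1.
  (∀s ∀t (B(s) ∨ ¬D(t,s))) ∧ (∃n ¬B(n)) ∨ (∀q ∃c (B(q) ∧ ¬B(c))) ∨ (∀u1 ¬D(u1,u1))
Pull the quantifiers to the front (each side's bound variable is not free in the other side):
  ∀s ∀t ∃n ∀q ∃c ∀u1 ((B(s) ∨ ¬D(t,s)) ∧ ¬B(n) ∨ B(q) ∧ ¬B(c) ∨ ¬D(u1,u1))

∀s ∀t ∃n ∀q ∃c ∀u1 ((B(s) ∨ ¬D(t,s)) ∧ ¬B(n) ∨ B(q) ∧ ¬B(c) ∨ ¬D(u1,u1))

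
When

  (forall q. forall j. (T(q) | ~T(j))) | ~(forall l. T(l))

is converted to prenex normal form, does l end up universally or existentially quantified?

Push ¬ through the quantifiers and connectives to reach negation normal form:
  (forall q. forall j. (T(q) | ~T(j))) | (exists l. ~T(l))
All bound variables are already distinct, so no renaming is needed.
Pull the quantifiers to the front (each side's bound variable is not free in the other side):
  forall q. forall j. exists l. (T(q) | ~T(j) | ~T(l))
The quantifier forall l sits under an odd number of negations, so it flips to exists l.

existential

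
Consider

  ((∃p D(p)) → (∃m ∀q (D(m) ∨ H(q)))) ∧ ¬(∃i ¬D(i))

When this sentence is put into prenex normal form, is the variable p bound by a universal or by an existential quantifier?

Rewrite implications/biconditionals: A → B as ¬A ∨ B.
  (¬(∃p D(p)) ∨ (∃m ∀q (D(m) ∨ H(q)))) ∧ ¬(∃i ¬D(i))
Push ¬ through the quantifiers and connectives to reach negation normal form:
  ((∀p ¬D(p)) ∨ (∃m ∀q (D(m) ∨ H(q)))) ∧ (∀i D(i))
All bound variables are already distinct, so no renaming is needed.
Pull the quantifiers to the front (each side's bound variable is not free in the other side):
  ∀p ∃m ∀q ∀i ((¬D(p) ∨ D(m) ∨ H(q)) ∧ D(i))
The quantifier ∃p sits under an odd number of negations (counting the antecedent side of each →), so it flips to ∀p.

universal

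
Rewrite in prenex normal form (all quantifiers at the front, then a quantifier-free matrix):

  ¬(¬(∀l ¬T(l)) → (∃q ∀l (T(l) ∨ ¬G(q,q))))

∃l ∀q ∃w1 (T(l) ∧ ¬T(w1) ∧ G(q,q))

Rewrite implications/biconditionals: A → B as ¬A ∨ B.
  ¬(¬¬(∀l ¬T(l)) ∨ (∃q ∀l (T(l) ∨ ¬G(q,q))))
Drive negations inward (¬∀x A ≡ ∃x ¬A, ¬∃x A ≡ ∀x ¬A, De Morgan for ∧/∨):
  (∃l T(l)) ∧ (∀q ∃l (¬T(l) ∧ G(q,q)))
Standardize variables apart so no two quantifiers bind the same name: l↦w1.
  (∃l T(l)) ∧ (∀q ∃w1 (¬T(w1) ∧ G(q,q)))
Pull the quantifiers to the front (each side's bound variable is not free in the other side):
  ∃l ∀q ∃w1 (T(l) ∧ ¬T(w1) ∧ G(q,q))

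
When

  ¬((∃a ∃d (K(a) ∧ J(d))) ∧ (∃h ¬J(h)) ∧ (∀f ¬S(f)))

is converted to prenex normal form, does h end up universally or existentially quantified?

universal

Move each ¬ inward, flipping quantifiers it crosses:
  (∀a ∀d (¬K(a) ∨ ¬J(d))) ∨ (∀h J(h)) ∨ (∃f S(f))
All bound variables are already distinct, so no renaming is needed.
Finally move all quantifiers to the prefix:
  ∀a ∀d ∀h ∃f (¬K(a) ∨ ¬J(d) ∨ J(h) ∨ S(f))
The quantifier ∃h sits under an odd number of negations, so it flips to ∀h.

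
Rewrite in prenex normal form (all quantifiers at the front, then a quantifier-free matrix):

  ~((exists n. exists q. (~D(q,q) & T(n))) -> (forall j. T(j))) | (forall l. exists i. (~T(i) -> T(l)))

Rewrite implications/biconditionals: A → B as ¬A ∨ B.
  ~(~(exists n. exists q. (~D(q,q) & T(n))) | (forall j. T(j))) | (forall l. exists i. (~~T(i) | T(l)))
Drive negations inward (¬∀x A ≡ ∃x ¬A, ¬∃x A ≡ ∀x ¬A, De Morgan for ∧/∨):
  (exists n. exists q. (~D(q,q) & T(n))) & (exists j. ~T(j)) | (forall l. exists i. (T(i) | T(l)))
Finally move all quantifiers to the prefix:
  exists n. exists q. exists j. forall l. exists i. (~D(q,q) & T(n) & ~T(j) | T(i) | T(l))

exists n. exists q. exists j. forall l. exists i. (~D(q,q) & T(n) & ~T(j) | T(i) | T(l))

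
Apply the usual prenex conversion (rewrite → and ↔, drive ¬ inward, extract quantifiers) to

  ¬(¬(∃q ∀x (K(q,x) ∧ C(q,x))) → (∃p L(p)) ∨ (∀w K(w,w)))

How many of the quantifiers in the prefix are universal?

2

Eliminate → and ↔ using ¬ and ∨.
  ¬(¬¬(∃q ∀x (K(q,x) ∧ C(q,x))) ∨ (∃p L(p)) ∨ (∀w K(w,w)))
Drive negations inward (¬∀x A ≡ ∃x ¬A, ¬∃x A ≡ ∀x ¬A, De Morgan for ∧/∨):
  (∀q ∃x (¬K(q,x) ∨ ¬C(q,x))) ∧ (∀p ¬L(p)) ∧ (∃w ¬K(w,w))
All bound variables are already distinct, so no renaming is needed.
Finally move all quantifiers to the prefix:
  ∀q ∃x ∀p ∃w ((¬K(q,x) ∨ ¬C(q,x)) ∧ ¬L(p) ∧ ¬K(w,w))
The prefix is ∀q ∃x ∀p ∃w: 2 universal, 2 existential.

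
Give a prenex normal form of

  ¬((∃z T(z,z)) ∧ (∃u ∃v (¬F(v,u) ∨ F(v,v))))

∀z ∀u ∀v (¬T(z,z) ∨ F(v,u) ∧ ¬F(v,v))

Move each ¬ inward, flipping quantifiers it crosses:
  (∀z ¬T(z,z)) ∨ (∀u ∀v (F(v,u) ∧ ¬F(v,v)))
All bound variables are already distinct, so no renaming is needed.
Pull the quantifiers to the front (each side's bound variable is not free in the other side):
  ∀z ∀u ∀v (¬T(z,z) ∨ F(v,u) ∧ ¬F(v,v))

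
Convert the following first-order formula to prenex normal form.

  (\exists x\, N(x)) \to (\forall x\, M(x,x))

\forall x\, \forall b\, (\neg N(x) \lor M(b,b))

Rewrite implications/biconditionals: A → B as ¬A ∨ B.
  \neg (\exists x\, N(x)) \lor (\forall x\, M(x,x))
Push ¬ through the quantifiers and connectives to reach negation normal form:
  (\forall x\, \neg N(x)) \lor (\forall x\, M(x,x))
Standardize variables apart so no two quantifiers bind the same name: x↦b.
  (\forall x\, \neg N(x)) \lor (\forall b\, M(b,b))
Pull the quantifiers to the front (each side's bound variable is not free in the other side):
  \forall x\, \forall b\, (\neg N(x) \lor M(b,b))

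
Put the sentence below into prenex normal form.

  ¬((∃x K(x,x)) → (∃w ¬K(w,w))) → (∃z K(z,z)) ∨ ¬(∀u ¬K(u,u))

∀x ∃w ∃z ∃u (¬K(x,x) ∨ ¬K(w,w) ∨ K(z,z) ∨ K(u,u))

Rewrite implications/biconditionals: A → B as ¬A ∨ B.
  ¬¬(¬(∃x K(x,x)) ∨ (∃w ¬K(w,w))) ∨ (∃z K(z,z)) ∨ ¬(∀u ¬K(u,u))
Drive negations inward (¬∀x A ≡ ∃x ¬A, ¬∃x A ≡ ∀x ¬A, De Morgan for ∧/∨):
  (∀x ¬K(x,x)) ∨ (∃w ¬K(w,w)) ∨ (∃z K(z,z)) ∨ (∃u K(u,u))
Pull the quantifiers to the front (each side's bound variable is not free in the other side):
  ∀x ∃w ∃z ∃u (¬K(x,x) ∨ ¬K(w,w) ∨ K(z,z) ∨ K(u,u))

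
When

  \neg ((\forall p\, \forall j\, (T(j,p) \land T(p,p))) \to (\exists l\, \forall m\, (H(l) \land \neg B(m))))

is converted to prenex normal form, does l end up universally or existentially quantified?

Rewrite implications/biconditionals: A → B as ¬A ∨ B.
  \neg (\neg (\forall p\, \forall j\, (T(j,p) \land T(p,p))) \lor (\exists l\, \forall m\, (H(l) \land \neg B(m))))
Push ¬ through the quantifiers and connectives to reach negation normal form:
  (\forall p\, \forall j\, (T(j,p) \land T(p,p))) \land (\forall l\, \exists m\, (\neg H(l) \lor B(m)))
All bound variables are already distinct, so no renaming is needed.
Extract every quantifier outward, since the variables are now distinct and don't occur free across branches:
  \forall p\, \forall j\, \forall l\, \exists m\, (T(j,p) \land T(p,p) \land (\neg H(l) \lor B(m)))
The quantifier \exists l sits under an odd number of negations (counting the antecedent side of each →), so it flips to \forall l.

universal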